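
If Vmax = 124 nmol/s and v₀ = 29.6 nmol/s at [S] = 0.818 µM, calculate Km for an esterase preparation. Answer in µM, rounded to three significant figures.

2.61 µM

From v = Vmax[S]/(Km+[S]), Km = [S](Vmax − v)/v.
Km = 0.818 × (124 − 29.6) / 29.6 = 77.22/29.6 = 2.61 µM.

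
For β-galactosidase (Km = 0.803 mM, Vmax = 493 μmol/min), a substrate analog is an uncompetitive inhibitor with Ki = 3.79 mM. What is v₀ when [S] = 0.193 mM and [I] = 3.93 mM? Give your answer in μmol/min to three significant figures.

With α = 1 + [I]/Ki = 1 + 3.93/3.79 = 2.037, the uncompetitive rate law is v = (Vmax/α)·[S] / (Km/α + [S]).
v = (493/2.037)×0.193 / (0.803/2.037 + 0.193) = 46.71/0.5872 = 79.5 μmol/min.

79.5 μmol/min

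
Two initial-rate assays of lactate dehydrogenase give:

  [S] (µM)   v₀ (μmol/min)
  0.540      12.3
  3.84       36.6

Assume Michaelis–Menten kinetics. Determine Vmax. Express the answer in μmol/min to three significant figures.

From v = Vmax[S]/(Km+[S]), each point gives Vmax = v(Km+[S])/[S].
Equating: 12.3(Km+0.540)/0.540 = 36.6(Km+3.84)/3.84.
22.78·Km + 12.3 = 9.531·Km + 36.6, so (22.78 − 9.531)·Km = 36.6 − 12.3.
Km = 24.30/13.25 = 1.83 µM; then Vmax = 12.3(1.83+0.540)/0.540 = 54.1 μmol/min.

54.1 μmol/min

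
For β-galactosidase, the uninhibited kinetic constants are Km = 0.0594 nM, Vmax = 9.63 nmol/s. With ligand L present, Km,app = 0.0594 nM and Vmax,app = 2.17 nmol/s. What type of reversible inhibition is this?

Vmax decreases (9.63 → 2.17 nmol/s) while Km is unchanged — pure noncompetitive inhibition.

noncompetitive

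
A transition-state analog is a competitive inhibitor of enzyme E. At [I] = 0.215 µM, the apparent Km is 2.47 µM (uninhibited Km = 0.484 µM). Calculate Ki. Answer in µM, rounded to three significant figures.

0.0524 µM

Competitive: Km,app = α·Km with α = 1 + [I]/Ki.
α = Km,app/Km = 2.47/0.484 = 5.103.
Ki = [I]/(α − 1) = 0.215/4.103 = 0.0524 µM.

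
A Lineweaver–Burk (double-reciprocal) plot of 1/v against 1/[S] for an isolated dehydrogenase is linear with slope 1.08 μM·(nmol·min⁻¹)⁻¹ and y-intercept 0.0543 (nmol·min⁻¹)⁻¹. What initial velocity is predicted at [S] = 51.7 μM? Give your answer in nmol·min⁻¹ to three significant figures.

The y-intercept is 1/Vmax, so Vmax = 1/0.0543 = 18.4 nmol·min⁻¹.
The slope is Km/Vmax, so Km = 1.08 × 18.4 = 19.9 μM.
Then v = 18.4 × 51.7/(19.9 + 51.7) = 13.3 nmol·min⁻¹.

13.3 nmol·min⁻¹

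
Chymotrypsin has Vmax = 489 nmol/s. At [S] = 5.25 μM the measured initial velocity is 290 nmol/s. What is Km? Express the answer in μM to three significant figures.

3.60 μM

From v = Vmax[S]/(Km+[S]), Km = [S](Vmax − v)/v.
Km = 5.25 × (489 − 290) / 290 = 1045/290 = 3.60 μM.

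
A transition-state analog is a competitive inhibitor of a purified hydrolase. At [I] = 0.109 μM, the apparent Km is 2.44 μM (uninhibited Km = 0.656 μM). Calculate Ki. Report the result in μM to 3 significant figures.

Competitive: Km,app = α·Km with α = 1 + [I]/Ki.
α = Km,app/Km = 2.44/0.656 = 3.720.
Ki = [I]/(α − 1) = 0.109/2.720 = 0.0401 μM.

0.0401 μM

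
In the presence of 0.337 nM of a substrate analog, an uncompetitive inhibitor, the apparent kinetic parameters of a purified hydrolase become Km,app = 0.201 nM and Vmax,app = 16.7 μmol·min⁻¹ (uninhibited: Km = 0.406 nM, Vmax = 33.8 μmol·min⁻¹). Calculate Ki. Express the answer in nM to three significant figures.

Uncompetitive: Vmax,app = Vmax/α (and Km,app = Km/α) with α = 1 + [I]/Ki.
α = Vmax/Vmax,app = 33.8/16.7 = 2.024.
Ki = [I]/(α − 1) = 0.337/1.024 = 0.329 nM.

0.329 nM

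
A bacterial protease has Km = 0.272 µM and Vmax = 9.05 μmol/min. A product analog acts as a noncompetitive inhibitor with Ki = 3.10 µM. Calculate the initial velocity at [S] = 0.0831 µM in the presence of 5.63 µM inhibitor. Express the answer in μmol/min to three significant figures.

With α = 1 + [I]/Ki = 1 + 5.63/3.10 = 2.816, the noncompetitive rate law is v = (Vmax/α)·[S] / (Km + [S]).
v = (9.05/2.816)×0.0831 / (0.272 + 0.0831) = 0.2671/0.3551 = 0.752 μmol/min.

0.752 μmol/min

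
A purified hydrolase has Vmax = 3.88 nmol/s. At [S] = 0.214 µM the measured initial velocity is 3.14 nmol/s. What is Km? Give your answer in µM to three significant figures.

0.0504 µM

From v = Vmax[S]/(Km+[S]), Km = [S](Vmax − v)/v.
Km = 0.214 × (3.88 − 3.14) / 3.14 = 0.1584/3.14 = 0.0504 µM.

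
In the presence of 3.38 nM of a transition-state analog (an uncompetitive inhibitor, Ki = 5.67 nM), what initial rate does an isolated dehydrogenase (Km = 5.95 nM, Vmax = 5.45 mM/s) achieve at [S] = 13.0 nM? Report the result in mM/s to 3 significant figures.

2.65 mM/s

α = 1 + [I]/Ki = 1 + 3.38/5.67 = 1.596.
For an uncompetitive inhibitor, both parameters are divided by α, giving Vmax/α and Km/α: Km,app = 3.73 nM, Vmax,app = 3.41 mM/s.
v = Vmax,app·[S]/(Km,app + [S]) = 3.41 × 13.0/(3.73 + 13.0) = 2.65 mM/s.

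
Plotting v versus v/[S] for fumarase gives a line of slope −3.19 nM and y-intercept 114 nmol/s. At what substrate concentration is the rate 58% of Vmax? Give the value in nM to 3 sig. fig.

4.41 nM

The Eadie–Hofstee slope gives Km = 3.19 nM (slope = −Km).
v/Vmax = [S]/(Km+[S]) = 0.58 ⇒ [S] = Km·0.58/(1−0.58) = 3.19 × 1.381 = 4.41 nM.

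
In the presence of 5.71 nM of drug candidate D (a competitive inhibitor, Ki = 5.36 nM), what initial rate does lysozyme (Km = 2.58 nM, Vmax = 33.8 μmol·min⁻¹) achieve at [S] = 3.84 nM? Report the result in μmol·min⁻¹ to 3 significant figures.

α = 1 + [I]/Ki = 1 + 5.71/5.36 = 2.065.
For a competitive inhibitor, Vmax is unchanged and the apparent Km becomes α·Km: Km,app = 5.33 nM, Vmax,app = 33.8 μmol·min⁻¹.
v = Vmax,app·[S]/(Km,app + [S]) = 33.8 × 3.84/(5.33 + 3.84) = 14.2 μmol·min⁻¹.

14.2 μmol·min⁻¹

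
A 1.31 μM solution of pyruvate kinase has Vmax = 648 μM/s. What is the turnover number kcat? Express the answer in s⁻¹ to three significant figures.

kcat = Vmax/[E]total = 648 μM/s / 1.31 μM = 495 s⁻¹.

495 s⁻¹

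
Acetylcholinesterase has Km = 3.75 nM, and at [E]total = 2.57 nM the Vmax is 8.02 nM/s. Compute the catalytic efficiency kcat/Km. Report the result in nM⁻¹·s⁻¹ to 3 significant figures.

0.832 nM⁻¹·s⁻¹

kcat = Vmax/[E]total = 8.02/2.57 = 3.12 s⁻¹.
kcat/Km = 3.12/3.75 = 0.832 nM⁻¹·s⁻¹.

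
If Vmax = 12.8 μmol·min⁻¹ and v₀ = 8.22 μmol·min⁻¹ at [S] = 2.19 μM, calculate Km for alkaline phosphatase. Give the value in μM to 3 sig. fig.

v/Vmax = 8.22/12.8 = 0.6422 = [S]/(Km+[S]).
So Km + [S] = [S]/0.6422 = 3.410 μM, giving Km = 3.410 − 2.19 = 1.22 μM.

1.22 μM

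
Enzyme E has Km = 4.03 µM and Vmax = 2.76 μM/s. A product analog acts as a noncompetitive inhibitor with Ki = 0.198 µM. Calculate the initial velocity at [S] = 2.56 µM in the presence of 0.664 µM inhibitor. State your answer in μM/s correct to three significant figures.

0.246 μM/s

α = 1 + [I]/Ki = 1 + 0.664/0.198 = 4.354.
For a noncompetitive inhibitor, Vmax is reduced to Vmax/α while Km is unchanged: Km,app = 4.03 µM, Vmax,app = 0.634 μM/s.
v = Vmax,app·[S]/(Km,app + [S]) = 0.634 × 2.56/(4.03 + 2.56) = 0.246 μM/s.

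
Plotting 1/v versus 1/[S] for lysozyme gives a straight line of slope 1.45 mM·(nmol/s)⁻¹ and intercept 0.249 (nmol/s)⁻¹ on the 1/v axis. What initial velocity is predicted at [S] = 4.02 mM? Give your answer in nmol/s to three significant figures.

The y-intercept is 1/Vmax, so Vmax = 1/0.249 = 4.02 nmol/s.
The slope is Km/Vmax, so Km = 1.45 × 4.02 = 5.82 mM.
Then v = 4.02 × 4.02/(5.82 + 4.02) = 1.64 nmol/s.

1.64 nmol/s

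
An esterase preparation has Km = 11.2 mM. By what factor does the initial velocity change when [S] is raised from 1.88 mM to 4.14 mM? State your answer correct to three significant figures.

The fractional saturations are [S]/(Km+[S]) = 1.88/13.08 = 0.1437 and 4.14/15.34 = 0.2699.
v₂/v₁ is just their ratio: 0.2699/0.1437 = 1.88.

1.88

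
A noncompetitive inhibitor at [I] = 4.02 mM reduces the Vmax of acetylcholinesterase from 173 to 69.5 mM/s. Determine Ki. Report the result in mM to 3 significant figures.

Noncompetitive: Vmax,app = Vmax/α with α = 1 + [I]/Ki.
α = Vmax/Vmax,app = 173/69.5 = 2.489.
Since α = 1 + [I]/Ki, [I]/Ki = 2.489 − 1 = 1.489 and Ki = 4.02/1.489 = 2.70 mM.

2.70 mM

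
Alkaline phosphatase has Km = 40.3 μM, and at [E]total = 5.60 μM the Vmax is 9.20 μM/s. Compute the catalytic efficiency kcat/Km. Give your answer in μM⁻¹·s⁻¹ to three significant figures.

0.0408 μM⁻¹·s⁻¹

kcat = Vmax/[E]total = 9.20/5.60 = 1.64 s⁻¹.
kcat/Km = 1.64/40.3 = 0.0408 μM⁻¹·s⁻¹.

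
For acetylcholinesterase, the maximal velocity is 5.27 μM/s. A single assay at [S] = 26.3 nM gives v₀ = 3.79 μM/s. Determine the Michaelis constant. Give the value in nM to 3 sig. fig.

v/Vmax = 3.79/5.27 = 0.7192 = [S]/(Km+[S]).
So Km + [S] = [S]/0.7192 = 36.57 nM, giving Km = 36.57 − 26.3 = 10.3 nM.

10.3 nM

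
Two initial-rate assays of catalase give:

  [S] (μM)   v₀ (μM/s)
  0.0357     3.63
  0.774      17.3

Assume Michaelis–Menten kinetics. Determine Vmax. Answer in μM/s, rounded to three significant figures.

21.2 μM/s

In reciprocal form, 1/v = (Km/Vmax)·(1/[S]) + 1/Vmax. The two points give (1/[S], 1/v) = (28.01, 0.2755) and (1.292, 0.05780).
Slope = (0.2755 − 0.05780)/(28.01 − 1.292) = 0.008147; intercept = 0.2755 − 0.008147×28.01 = 0.04728.
Vmax = 1/intercept = 21.2 μM/s; Km = slope × Vmax = 0.008147 × 21.2 = 0.172 μM.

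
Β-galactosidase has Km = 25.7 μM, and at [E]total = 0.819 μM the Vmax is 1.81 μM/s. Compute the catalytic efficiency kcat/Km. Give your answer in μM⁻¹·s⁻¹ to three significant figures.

0.0860 μM⁻¹·s⁻¹

kcat = Vmax/[E]total = 1.81/0.819 = 2.21 s⁻¹.
kcat/Km = 2.21/25.7 = 0.0860 μM⁻¹·s⁻¹.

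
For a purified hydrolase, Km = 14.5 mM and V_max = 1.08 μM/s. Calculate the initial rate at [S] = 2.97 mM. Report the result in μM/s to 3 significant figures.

[S]/(Km+[S]) = 2.97/17.47 = 0.1700, the fractional saturation.
v = 0.1700 × Vmax = 0.1700 × 1.08 = 0.184 μM/s.

0.184 μM/s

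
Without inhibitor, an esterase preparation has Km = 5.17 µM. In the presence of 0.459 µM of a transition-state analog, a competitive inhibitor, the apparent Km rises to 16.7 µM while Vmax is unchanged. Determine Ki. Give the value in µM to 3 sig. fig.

Competitive: Km,app = α·Km with α = 1 + [I]/Ki.
α = Km,app/Km = 16.7/5.17 = 3.230.
Ki = [I]/(α − 1) = 0.459/2.230 = 0.206 µM.

0.206 µM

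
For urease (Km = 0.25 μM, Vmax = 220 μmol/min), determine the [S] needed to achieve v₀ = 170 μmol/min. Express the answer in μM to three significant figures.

0.850 μM

Rearranging v = Vmax[S]/(Km+[S]) gives [S] = Km·v/(Vmax − v).
[S] = 0.25 × 170 / (220 − 170) = 42.50/50.00 = 0.850 μM.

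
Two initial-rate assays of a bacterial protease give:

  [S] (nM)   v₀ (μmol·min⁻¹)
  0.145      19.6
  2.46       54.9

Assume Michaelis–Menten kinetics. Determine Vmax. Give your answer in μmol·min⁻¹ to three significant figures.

61.9 μmol·min⁻¹

From v = Vmax[S]/(Km+[S]), each point gives Vmax = v(Km+[S])/[S].
Equating: 19.6(Km+0.145)/0.145 = 54.9(Km+2.46)/2.46.
135.2·Km + 19.6 = 22.32·Km + 54.9, so (135.2 − 22.32)·Km = 54.9 − 19.6.
Km = 35.30/112.9 = 0.313 nM; then Vmax = 19.6(0.313+0.145)/0.145 = 61.9 μmol·min⁻¹.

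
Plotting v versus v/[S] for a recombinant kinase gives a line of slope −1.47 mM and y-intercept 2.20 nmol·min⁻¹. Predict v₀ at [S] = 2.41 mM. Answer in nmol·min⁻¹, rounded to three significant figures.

1.37 nmol·min⁻¹

In the Eadie–Hofstee form v = Vmax − Km·(v/[S]), the slope is −Km and the intercept is Vmax, so Km = 1.47 mM and Vmax = 2.20 nmol·min⁻¹.
v = 2.20 × 2.41/(1.47 + 2.41) = 1.37 nmol·min⁻¹.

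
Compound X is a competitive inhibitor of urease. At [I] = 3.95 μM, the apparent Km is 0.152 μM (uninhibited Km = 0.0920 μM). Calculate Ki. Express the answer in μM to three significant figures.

Competitive: Km,app = α·Km with α = 1 + [I]/Ki.
α = Km,app/Km = 0.152/0.0920 = 1.652.
Ki = [I]/(α − 1) = 3.95/0.6522 = 6.06 μM.

6.06 μM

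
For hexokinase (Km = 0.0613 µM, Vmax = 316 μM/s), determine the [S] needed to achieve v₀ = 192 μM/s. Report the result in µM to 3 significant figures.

0.0949 µM

Rearranging v = Vmax[S]/(Km+[S]) gives [S] = Km·v/(Vmax − v).
[S] = 0.0613 × 192 / (316 − 192) = 11.77/124.0 = 0.0949 µM.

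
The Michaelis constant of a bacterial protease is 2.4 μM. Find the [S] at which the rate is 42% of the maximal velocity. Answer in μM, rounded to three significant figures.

v/Vmax = [S]/(Km+[S]) = 0.42, so [S] = Km·0.42/(1 − 0.42) = 2.4 × 0.7241.
[S] = 1.74 μM.

1.74 μM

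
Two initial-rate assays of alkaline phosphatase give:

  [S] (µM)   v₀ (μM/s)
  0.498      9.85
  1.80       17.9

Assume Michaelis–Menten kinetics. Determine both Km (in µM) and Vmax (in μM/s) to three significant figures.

In reciprocal form, 1/v = (Km/Vmax)·(1/[S]) + 1/Vmax. The two points give (1/[S], 1/v) = (2.008, 0.1015) and (0.5556, 0.05587).
Slope = (0.1015 − 0.05587)/(2.008 − 0.5556) = 0.03143; intercept = 0.1015 − 0.03143×2.008 = 0.03840.
Vmax = 1/intercept = 26.0 μM/s; Km = slope × Vmax = 0.03143 × 26.0 = 0.819 µM.

Km = 0.819 µM; Vmax = 26.0 μM/s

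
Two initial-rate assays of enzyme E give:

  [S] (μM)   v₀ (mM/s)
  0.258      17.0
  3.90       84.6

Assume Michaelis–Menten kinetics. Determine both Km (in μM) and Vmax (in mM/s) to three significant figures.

Km = 1.53 μM; Vmax = 118 mM/s

In reciprocal form, 1/v = (Km/Vmax)·(1/[S]) + 1/Vmax. The two points give (1/[S], 1/v) = (3.876, 0.05882) and (0.2564, 0.01182).
Slope = (0.05882 − 0.01182)/(3.876 − 0.2564) = 0.01299; intercept = 0.05882 − 0.01299×3.876 = 0.008491.
Vmax = 1/intercept = 118 mM/s; Km = slope × Vmax = 0.01299 × 118 = 1.53 μM.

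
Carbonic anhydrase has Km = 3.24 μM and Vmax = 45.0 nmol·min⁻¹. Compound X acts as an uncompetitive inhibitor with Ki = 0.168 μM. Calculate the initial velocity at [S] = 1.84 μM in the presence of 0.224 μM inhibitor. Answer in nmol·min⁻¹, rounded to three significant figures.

With α = 1 + [I]/Ki = 1 + 0.224/0.168 = 2.333, the uncompetitive rate law is v = (Vmax/α)·[S] / (Km/α + [S]).
v = (45.0/2.333)×1.84 / (3.24/2.333 + 1.84) = 35.49/3.229 = 11.0 nmol·min⁻¹.

11.0 nmol·min⁻¹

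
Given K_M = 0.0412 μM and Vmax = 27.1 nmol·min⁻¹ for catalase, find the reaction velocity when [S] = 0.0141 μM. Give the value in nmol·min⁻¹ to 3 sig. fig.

[S]/(Km+[S]) = 0.0141/0.05530 = 0.2550, the fractional saturation.
v = 0.2550 × Vmax = 0.2550 × 27.1 = 6.91 nmol·min⁻¹.

6.91 nmol·min⁻¹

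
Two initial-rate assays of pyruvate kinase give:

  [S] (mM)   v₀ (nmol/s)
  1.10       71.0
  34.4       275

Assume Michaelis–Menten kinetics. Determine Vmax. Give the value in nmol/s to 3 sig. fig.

In reciprocal form, 1/v = (Km/Vmax)·(1/[S]) + 1/Vmax. The two points give (1/[S], 1/v) = (0.9091, 0.01408) and (0.02907, 0.003636).
Slope = (0.01408 − 0.003636)/(0.9091 − 0.02907) = 0.01187; intercept = 0.01408 − 0.01187×0.9091 = 0.003291.
Vmax = 1/intercept = 304 nmol/s; Km = slope × Vmax = 0.01187 × 304 = 3.61 mM.

304 nmol/s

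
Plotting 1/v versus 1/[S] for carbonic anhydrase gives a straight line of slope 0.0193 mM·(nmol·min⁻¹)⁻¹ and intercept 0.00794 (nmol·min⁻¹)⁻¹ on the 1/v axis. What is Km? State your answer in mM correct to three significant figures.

y-intercept = 1/Vmax ⇒ Vmax = 126 nmol·min⁻¹; slope = Km/Vmax ⇒ Km = slope × Vmax.
Km = 0.0193 × 126 = 2.43 mM.

2.43 mM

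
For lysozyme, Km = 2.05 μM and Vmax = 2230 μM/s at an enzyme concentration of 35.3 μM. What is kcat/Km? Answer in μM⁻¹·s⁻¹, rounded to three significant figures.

30.8 μM⁻¹·s⁻¹

kcat = Vmax/[E]total = 2230/35.3 = 63.2 s⁻¹.
kcat/Km = 63.2/2.05 = 30.8 μM⁻¹·s⁻¹.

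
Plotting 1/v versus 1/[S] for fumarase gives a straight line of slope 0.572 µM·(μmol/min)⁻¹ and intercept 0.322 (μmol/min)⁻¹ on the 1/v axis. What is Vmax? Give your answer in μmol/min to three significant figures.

3.11 μmol/min

The y-intercept of a Lineweaver–Burk plot equals 1/Vmax, so Vmax = 1/0.322 = 3.11 μmol/min.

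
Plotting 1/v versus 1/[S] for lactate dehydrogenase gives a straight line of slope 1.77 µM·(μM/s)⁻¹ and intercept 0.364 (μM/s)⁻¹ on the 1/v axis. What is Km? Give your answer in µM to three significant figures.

4.86 µM

y-intercept = 1/Vmax ⇒ Vmax = 2.75 μM/s; slope = Km/Vmax ⇒ Km = slope × Vmax.
Km = 1.77 × 2.75 = 4.86 µM.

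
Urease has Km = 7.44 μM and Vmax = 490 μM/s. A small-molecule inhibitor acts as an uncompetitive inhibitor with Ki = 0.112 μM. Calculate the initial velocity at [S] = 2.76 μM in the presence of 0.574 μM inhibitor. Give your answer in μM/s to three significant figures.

α = 1 + [I]/Ki = 1 + 0.574/0.112 = 6.125.
For an uncompetitive inhibitor, both parameters are divided by α, giving Vmax/α and Km/α: Km,app = 1.21 μM, Vmax,app = 80.0 μM/s.
v = Vmax,app·[S]/(Km,app + [S]) = 80.0 × 2.76/(1.21 + 2.76) = 55.6 μM/s.

55.6 μM/s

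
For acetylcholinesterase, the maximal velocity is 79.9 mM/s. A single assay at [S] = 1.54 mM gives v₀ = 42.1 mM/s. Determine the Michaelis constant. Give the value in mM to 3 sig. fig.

From v = Vmax[S]/(Km+[S]), Km = [S](Vmax − v)/v.
Km = 1.54 × (79.9 − 42.1) / 42.1 = 58.21/42.1 = 1.38 mM.

1.38 mM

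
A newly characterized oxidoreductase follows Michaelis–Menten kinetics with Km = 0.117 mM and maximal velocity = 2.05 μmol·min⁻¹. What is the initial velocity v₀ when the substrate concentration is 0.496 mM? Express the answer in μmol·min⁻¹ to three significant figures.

v = Vmax·[S]/(Km + [S]) = 2.05 × 0.496 / (0.117 + 0.496)
  = 1.017 / 0.6130 = 1.66 μmol·min⁻¹.

1.66 μmol·min⁻¹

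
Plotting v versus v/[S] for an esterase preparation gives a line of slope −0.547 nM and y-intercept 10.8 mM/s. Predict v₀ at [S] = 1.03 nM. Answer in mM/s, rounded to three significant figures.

7.05 mM/s

In the Eadie–Hofstee form v = Vmax − Km·(v/[S]), the slope is −Km and the intercept is Vmax, so Km = 0.547 nM and Vmax = 10.8 mM/s.
v = 10.8 × 1.03/(0.547 + 1.03) = 7.05 mM/s.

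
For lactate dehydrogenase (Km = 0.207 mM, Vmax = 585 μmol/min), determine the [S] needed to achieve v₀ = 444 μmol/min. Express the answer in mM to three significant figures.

0.652 mM

The required fractional saturation is v/Vmax = 444/585 = 0.7590.
Then [S]/(Km+[S]) = 0.7590 ⇒ [S] = 0.207 × 0.7590/(1 − 0.7590) = 0.652 mM.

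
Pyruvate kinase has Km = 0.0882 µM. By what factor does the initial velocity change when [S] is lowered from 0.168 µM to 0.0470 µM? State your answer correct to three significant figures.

0.530

Since Vmax cancels, v₂/v₁ = [S]₂(Km+[S]₁) / [S]₁(Km+[S]₂).
= 0.0470×(0.0882+0.168) / (0.168×(0.0882+0.0470)) = 0.01204/0.02271 = 0.530.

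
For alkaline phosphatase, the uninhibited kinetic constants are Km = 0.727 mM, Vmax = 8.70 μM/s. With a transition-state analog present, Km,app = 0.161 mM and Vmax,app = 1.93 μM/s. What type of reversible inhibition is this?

uncompetitive

Both Km and Vmax decrease by the same factor (~4.51-fold) — characteristic of uncompetitive inhibition.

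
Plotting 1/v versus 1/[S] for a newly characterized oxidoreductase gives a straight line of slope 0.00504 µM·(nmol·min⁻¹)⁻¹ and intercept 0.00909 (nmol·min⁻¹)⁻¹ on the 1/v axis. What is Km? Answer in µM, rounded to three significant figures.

y-intercept = 1/Vmax ⇒ Vmax = 110 nmol·min⁻¹; slope = Km/Vmax ⇒ Km = slope × Vmax.
Km = 0.00504 × 110 = 0.554 µM.

0.554 µM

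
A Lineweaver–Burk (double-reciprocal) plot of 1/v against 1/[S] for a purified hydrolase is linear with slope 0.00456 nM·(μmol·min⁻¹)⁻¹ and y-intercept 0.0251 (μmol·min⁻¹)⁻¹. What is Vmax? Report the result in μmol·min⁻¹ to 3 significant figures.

39.8 μmol·min⁻¹

The y-intercept of a Lineweaver–Burk plot equals 1/Vmax, so Vmax = 1/0.0251 = 39.8 μmol·min⁻¹.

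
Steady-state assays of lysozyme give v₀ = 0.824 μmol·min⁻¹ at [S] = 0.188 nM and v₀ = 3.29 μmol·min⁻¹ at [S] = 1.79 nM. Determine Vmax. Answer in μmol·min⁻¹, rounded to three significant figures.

5.07 μmol·min⁻¹

From v = Vmax[S]/(Km+[S]), each point gives Vmax = v(Km+[S])/[S].
Equating: 0.824(Km+0.188)/0.188 = 3.29(Km+1.79)/1.79.
4.383·Km + 0.824 = 1.838·Km + 3.29, so (4.383 − 1.838)·Km = 3.29 − 0.824.
Km = 2.466/2.545 = 0.969 nM; then Vmax = 0.824(0.969+0.188)/0.188 = 5.07 μmol·min⁻¹.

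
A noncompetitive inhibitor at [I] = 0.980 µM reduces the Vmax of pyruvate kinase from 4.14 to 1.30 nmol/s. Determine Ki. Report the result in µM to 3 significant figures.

Noncompetitive: Vmax,app = Vmax/α with α = 1 + [I]/Ki.
α = Vmax/Vmax,app = 4.14/1.30 = 3.185.
Ki = [I]/(α − 1) = 0.980/2.185 = 0.449 µM.

0.449 µM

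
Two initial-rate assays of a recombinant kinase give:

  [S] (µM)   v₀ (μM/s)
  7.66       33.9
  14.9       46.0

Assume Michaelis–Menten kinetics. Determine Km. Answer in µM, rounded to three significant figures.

In reciprocal form, 1/v = (Km/Vmax)·(1/[S]) + 1/Vmax. The two points give (1/[S], 1/v) = (0.1305, 0.02950) and (0.06711, 0.02174).
Slope = (0.02950 − 0.02174)/(0.1305 − 0.06711) = 0.1223; intercept = 0.02950 − 0.1223×0.1305 = 0.01353.
Vmax = 1/intercept = 73.9 μM/s; Km = slope × Vmax = 0.1223 × 73.9 = 9.04 µM.

9.04 µM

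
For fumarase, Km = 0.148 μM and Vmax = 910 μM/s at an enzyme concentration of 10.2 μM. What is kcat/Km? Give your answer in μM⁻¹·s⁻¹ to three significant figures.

kcat = Vmax/[E]total = 910/10.2 = 89.2 s⁻¹.
kcat/Km = 89.2/0.148 = 603 μM⁻¹·s⁻¹.

603 μM⁻¹·s⁻¹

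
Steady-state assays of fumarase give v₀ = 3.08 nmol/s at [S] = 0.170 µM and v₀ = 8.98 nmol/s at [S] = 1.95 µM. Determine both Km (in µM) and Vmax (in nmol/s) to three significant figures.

In reciprocal form, 1/v = (Km/Vmax)·(1/[S]) + 1/Vmax. The two points give (1/[S], 1/v) = (5.882, 0.3247) and (0.5128, 0.1114).
Slope = (0.3247 − 0.1114)/(5.882 − 0.5128) = 0.03973; intercept = 0.3247 − 0.03973×5.882 = 0.09099.
Vmax = 1/intercept = 11.0 nmol/s; Km = slope × Vmax = 0.03973 × 11.0 = 0.437 µM.

Km = 0.437 µM; Vmax = 11.0 nmol/s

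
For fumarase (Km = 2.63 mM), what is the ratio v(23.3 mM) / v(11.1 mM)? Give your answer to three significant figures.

1.11

Since Vmax cancels, v₂/v₁ = [S]₂(Km+[S]₁) / [S]₁(Km+[S]₂).
= 23.3×(2.63+11.1) / (11.1×(2.63+23.3)) = 319.9/287.8 = 1.11.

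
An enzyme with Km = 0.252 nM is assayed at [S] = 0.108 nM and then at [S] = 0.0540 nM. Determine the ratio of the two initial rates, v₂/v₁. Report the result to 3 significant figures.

The fractional saturations are [S]/(Km+[S]) = 0.108/0.3600 = 0.3000 and 0.0540/0.3060 = 0.1765.
v₂/v₁ is just their ratio: 0.1765/0.3000 = 0.588.

0.588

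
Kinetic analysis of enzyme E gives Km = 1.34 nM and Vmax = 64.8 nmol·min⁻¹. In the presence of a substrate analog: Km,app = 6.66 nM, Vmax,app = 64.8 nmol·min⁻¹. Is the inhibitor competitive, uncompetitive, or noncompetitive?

Km increases (1.34 → 6.66 nM) while Vmax is unchanged — the hallmark of competitive inhibition.

competitive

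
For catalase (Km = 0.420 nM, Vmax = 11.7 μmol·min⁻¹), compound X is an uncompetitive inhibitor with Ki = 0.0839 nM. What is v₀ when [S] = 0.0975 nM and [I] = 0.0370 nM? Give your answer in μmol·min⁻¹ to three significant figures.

With α = 1 + [I]/Ki = 1 + 0.0370/0.0839 = 1.441, the uncompetitive rate law is v = (Vmax/α)·[S] / (Km/α + [S]).
v = (11.7/1.441)×0.0975 / (0.420/1.441 + 0.0975) = 0.7916/0.3890 = 2.04 μmol·min⁻¹.

2.04 μmol·min⁻¹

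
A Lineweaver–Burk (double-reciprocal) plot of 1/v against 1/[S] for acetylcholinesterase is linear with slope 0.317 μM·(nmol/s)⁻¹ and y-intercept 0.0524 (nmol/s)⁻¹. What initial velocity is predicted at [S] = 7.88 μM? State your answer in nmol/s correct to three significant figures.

The y-intercept is 1/Vmax, so Vmax = 1/0.0524 = 19.1 nmol/s.
The slope is Km/Vmax, so Km = 0.317 × 19.1 = 6.05 μM.
Then v = 19.1 × 7.88/(6.05 + 7.88) = 10.8 nmol/s.

10.8 nmol/s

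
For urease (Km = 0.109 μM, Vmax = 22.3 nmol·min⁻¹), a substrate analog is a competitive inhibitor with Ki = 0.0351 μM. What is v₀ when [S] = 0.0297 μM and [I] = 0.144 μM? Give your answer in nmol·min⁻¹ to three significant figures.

1.13 nmol·min⁻¹

With α = 1 + [I]/Ki = 1 + 0.144/0.0351 = 5.103, the competitive rate law is v = Vmax[S] / (αKm + [S]).
v = 22.3×0.0297 / (5.103×0.109 + 0.0297) = 0.6623/0.5859 = 1.13 nmol·min⁻¹.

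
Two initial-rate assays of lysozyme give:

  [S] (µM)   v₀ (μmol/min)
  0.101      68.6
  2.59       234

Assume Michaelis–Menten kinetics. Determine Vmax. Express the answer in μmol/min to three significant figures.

From v = Vmax[S]/(Km+[S]), each point gives Vmax = v(Km+[S])/[S].
Equating: 68.6(Km+0.101)/0.101 = 234(Km+2.59)/2.59.
679.2·Km + 68.6 = 90.35·Km + 234, so (679.2 − 90.35)·Km = 234 − 68.6.
Km = 165.4/588.9 = 0.281 µM; then Vmax = 68.6(0.281+0.101)/0.101 = 259 μmol/min.

259 μmol/min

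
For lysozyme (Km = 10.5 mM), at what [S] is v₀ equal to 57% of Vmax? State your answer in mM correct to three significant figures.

13.9 mM

v/Vmax = [S]/(Km+[S]) = 0.57, so [S] = Km·0.57/(1 − 0.57) = 10.5 × 1.326.
[S] = 13.9 mM.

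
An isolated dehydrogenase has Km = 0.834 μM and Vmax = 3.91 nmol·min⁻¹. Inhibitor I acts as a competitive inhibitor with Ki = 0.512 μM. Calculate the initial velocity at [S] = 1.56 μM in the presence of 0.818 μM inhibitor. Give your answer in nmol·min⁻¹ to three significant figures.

1.64 nmol·min⁻¹

α = 1 + [I]/Ki = 1 + 0.818/0.512 = 2.598.
For a competitive inhibitor, Vmax is unchanged and the apparent Km becomes α·Km: Km,app = 2.17 μM, Vmax,app = 3.91 nmol·min⁻¹.
v = Vmax,app·[S]/(Km,app + [S]) = 3.91 × 1.56/(2.17 + 1.56) = 1.64 nmol·min⁻¹.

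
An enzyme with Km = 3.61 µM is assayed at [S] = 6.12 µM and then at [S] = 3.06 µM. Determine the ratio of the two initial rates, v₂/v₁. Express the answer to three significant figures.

0.729

The fractional saturations are [S]/(Km+[S]) = 6.12/9.730 = 0.6290 and 3.06/6.670 = 0.4588.
v₂/v₁ is just their ratio: 0.4588/0.6290 = 0.729.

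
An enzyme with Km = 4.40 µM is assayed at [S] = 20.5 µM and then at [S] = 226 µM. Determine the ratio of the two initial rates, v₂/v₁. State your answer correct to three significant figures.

1.19

The fractional saturations are [S]/(Km+[S]) = 20.5/24.90 = 0.8233 and 226/230.4 = 0.9809.
v₂/v₁ is just their ratio: 0.9809/0.8233 = 1.19.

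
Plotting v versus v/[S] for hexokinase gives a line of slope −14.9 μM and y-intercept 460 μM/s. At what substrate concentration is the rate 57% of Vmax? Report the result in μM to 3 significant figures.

The Eadie–Hofstee slope gives Km = 14.9 μM (slope = −Km).
v/Vmax = [S]/(Km+[S]) = 0.57 ⇒ [S] = Km·0.57/(1−0.57) = 14.9 × 1.326 = 19.8 μM.

19.8 μM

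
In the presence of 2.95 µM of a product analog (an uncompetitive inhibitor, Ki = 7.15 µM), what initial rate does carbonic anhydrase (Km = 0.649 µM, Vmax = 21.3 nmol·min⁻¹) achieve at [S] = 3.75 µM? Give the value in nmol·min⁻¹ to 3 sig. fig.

α = 1 + [I]/Ki = 1 + 2.95/7.15 = 1.413.
For an uncompetitive inhibitor, both parameters are divided by α, giving Vmax/α and Km/α: Km,app = 0.459 µM, Vmax,app = 15.1 nmol·min⁻¹.
v = Vmax,app·[S]/(Km,app + [S]) = 15.1 × 3.75/(0.459 + 3.75) = 13.4 nmol·min⁻¹.

13.4 nmol·min⁻¹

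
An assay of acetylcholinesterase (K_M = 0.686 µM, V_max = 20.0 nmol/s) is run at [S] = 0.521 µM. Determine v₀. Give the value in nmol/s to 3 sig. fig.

8.63 nmol/s

v = Vmax·[S]/(Km + [S]) = 20.0 × 0.521 / (0.686 + 0.521)
  = 10.42 / 1.207 = 8.63 nmol/s.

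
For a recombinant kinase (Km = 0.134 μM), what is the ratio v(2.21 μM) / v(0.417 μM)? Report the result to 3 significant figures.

The fractional saturations are [S]/(Km+[S]) = 0.417/0.5510 = 0.7568 and 2.21/2.344 = 0.9428.
v₂/v₁ is just their ratio: 0.9428/0.7568 = 1.25.

1.25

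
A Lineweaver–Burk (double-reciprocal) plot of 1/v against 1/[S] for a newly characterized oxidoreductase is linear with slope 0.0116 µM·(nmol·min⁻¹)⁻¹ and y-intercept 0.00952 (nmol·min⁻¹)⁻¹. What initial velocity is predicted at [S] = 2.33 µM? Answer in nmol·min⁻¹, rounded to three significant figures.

69.0 nmol·min⁻¹

The y-intercept is 1/Vmax, so Vmax = 1/0.00952 = 105 nmol·min⁻¹.
The slope is Km/Vmax, so Km = 0.0116 × 105 = 1.22 µM.
Then v = 105 × 2.33/(1.22 + 2.33) = 69.0 nmol·min⁻¹.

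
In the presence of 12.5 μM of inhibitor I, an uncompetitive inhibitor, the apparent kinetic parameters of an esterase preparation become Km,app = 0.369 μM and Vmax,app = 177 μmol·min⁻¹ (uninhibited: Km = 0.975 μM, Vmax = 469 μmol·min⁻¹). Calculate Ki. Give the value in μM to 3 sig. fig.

7.58 μM

Uncompetitive: Vmax,app = Vmax/α (and Km,app = Km/α) with α = 1 + [I]/Ki.
α = Vmax/Vmax,app = 469/177 = 2.650.
Since α = 1 + [I]/Ki, [I]/Ki = 2.650 − 1 = 1.650 and Ki = 12.5/1.650 = 7.58 μM.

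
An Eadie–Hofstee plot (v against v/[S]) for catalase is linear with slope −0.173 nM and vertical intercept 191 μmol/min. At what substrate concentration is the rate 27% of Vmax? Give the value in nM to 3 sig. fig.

The Eadie–Hofstee slope gives Km = 0.173 nM (slope = −Km).
v/Vmax = [S]/(Km+[S]) = 0.27 ⇒ [S] = Km·0.27/(1−0.27) = 0.173 × 0.3699 = 0.0640 nM.

0.0640 nM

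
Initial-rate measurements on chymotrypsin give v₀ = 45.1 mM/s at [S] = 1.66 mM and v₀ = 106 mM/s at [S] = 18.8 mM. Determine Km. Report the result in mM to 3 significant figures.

In reciprocal form, 1/v = (Km/Vmax)·(1/[S]) + 1/Vmax. The two points give (1/[S], 1/v) = (0.6024, 0.02217) and (0.05319, 0.009434).
Slope = (0.02217 − 0.009434)/(0.6024 − 0.05319) = 0.02319; intercept = 0.02217 − 0.02319×0.6024 = 0.008200.
Vmax = 1/intercept = 122 mM/s; Km = slope × Vmax = 0.02319 × 122 = 2.83 mM.

2.83 mM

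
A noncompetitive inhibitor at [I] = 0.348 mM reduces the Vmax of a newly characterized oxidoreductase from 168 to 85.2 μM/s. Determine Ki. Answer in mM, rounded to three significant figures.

Noncompetitive: Vmax,app = Vmax/α with α = 1 + [I]/Ki.
α = Vmax/Vmax,app = 168/85.2 = 1.972.
Since α = 1 + [I]/Ki, [I]/Ki = 1.972 − 1 = 0.9718 and Ki = 0.348/0.9718 = 0.358 mM.

0.358 mM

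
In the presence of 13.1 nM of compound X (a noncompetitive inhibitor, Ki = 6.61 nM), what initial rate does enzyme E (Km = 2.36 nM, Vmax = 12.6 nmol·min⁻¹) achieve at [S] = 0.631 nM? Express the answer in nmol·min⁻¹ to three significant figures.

With α = 1 + [I]/Ki = 1 + 13.1/6.61 = 2.982, the noncompetitive rate law is v = (Vmax/α)·[S] / (Km + [S]).
v = (12.6/2.982)×0.631 / (2.36 + 0.631) = 2.666/2.991 = 0.891 nmol·min⁻¹.

0.891 nmol·min⁻¹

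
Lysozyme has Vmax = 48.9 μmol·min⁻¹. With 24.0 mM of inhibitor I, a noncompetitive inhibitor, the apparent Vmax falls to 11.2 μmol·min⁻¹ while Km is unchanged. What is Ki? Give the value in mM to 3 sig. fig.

Noncompetitive: Vmax,app = Vmax/α with α = 1 + [I]/Ki.
α = Vmax/Vmax,app = 48.9/11.2 = 4.366.
Ki = [I]/(α − 1) = 24.0/3.366 = 7.13 mM.

7.13 mM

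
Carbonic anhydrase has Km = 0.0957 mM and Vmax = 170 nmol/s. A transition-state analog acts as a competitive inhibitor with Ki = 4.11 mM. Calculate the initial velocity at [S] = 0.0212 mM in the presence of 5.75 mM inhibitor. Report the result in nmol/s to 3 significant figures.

14.4 nmol/s

α = 1 + [I]/Ki = 1 + 5.75/4.11 = 2.399.
For a competitive inhibitor, Vmax is unchanged and the apparent Km becomes α·Km: Km,app = 0.230 mM, Vmax,app = 170 nmol/s.
v = Vmax,app·[S]/(Km,app + [S]) = 170 × 0.0212/(0.230 + 0.0212) = 14.4 nmol/s.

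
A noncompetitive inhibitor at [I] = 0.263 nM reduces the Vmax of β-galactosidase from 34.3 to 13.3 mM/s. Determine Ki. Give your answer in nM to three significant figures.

0.167 nM

Noncompetitive: Vmax,app = Vmax/α with α = 1 + [I]/Ki.
α = Vmax/Vmax,app = 34.3/13.3 = 2.579.
Since α = 1 + [I]/Ki, [I]/Ki = 2.579 − 1 = 1.579 and Ki = 0.263/1.579 = 0.167 nM.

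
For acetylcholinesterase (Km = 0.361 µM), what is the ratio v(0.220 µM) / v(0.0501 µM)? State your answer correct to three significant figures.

The fractional saturations are [S]/(Km+[S]) = 0.0501/0.4111 = 0.1219 and 0.220/0.5810 = 0.3787.
v₂/v₁ is just their ratio: 0.3787/0.1219 = 3.11.

3.11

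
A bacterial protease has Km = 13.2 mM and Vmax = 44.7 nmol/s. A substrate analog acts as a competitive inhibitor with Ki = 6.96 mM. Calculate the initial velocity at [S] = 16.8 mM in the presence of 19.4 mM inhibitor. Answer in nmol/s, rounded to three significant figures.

With α = 1 + [I]/Ki = 1 + 19.4/6.96 = 3.787, the competitive rate law is v = Vmax[S] / (αKm + [S]).
v = 44.7×16.8 / (3.787×13.2 + 16.8) = 751.0/66.79 = 11.2 nmol/s.

11.2 nmol/s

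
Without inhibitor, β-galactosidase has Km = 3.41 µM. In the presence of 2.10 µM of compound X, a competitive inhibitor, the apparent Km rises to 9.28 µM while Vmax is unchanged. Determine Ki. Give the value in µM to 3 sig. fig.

Competitive: Km,app = α·Km with α = 1 + [I]/Ki.
α = Km,app/Km = 9.28/3.41 = 2.721.
Ki = [I]/(α − 1) = 2.10/1.721 = 1.22 µM.

1.22 µM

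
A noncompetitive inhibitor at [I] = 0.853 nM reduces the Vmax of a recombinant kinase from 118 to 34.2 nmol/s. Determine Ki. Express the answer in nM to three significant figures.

0.348 nM

Noncompetitive: Vmax,app = Vmax/α with α = 1 + [I]/Ki.
α = Vmax/Vmax,app = 118/34.2 = 3.450.
Since α = 1 + [I]/Ki, [I]/Ki = 3.450 − 1 = 2.450 and Ki = 0.853/2.450 = 0.348 nM.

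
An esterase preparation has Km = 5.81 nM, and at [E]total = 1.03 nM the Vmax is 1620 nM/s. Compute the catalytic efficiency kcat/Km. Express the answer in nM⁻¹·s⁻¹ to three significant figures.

kcat = Vmax/[E]total = 1620/1.03 = 1570 s⁻¹.
kcat/Km = 1570/5.81 = 271 nM⁻¹·s⁻¹.

271 nM⁻¹·s⁻¹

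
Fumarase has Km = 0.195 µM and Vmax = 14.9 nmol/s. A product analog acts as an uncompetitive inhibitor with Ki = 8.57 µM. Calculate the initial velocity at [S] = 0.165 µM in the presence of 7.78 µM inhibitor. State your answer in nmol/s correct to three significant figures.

4.82 nmol/s

α = 1 + [I]/Ki = 1 + 7.78/8.57 = 1.908.
For an uncompetitive inhibitor, both parameters are divided by α, giving Vmax/α and Km/α: Km,app = 0.102 µM, Vmax,app = 7.81 nmol/s.
v = Vmax,app·[S]/(Km,app + [S]) = 7.81 × 0.165/(0.102 + 0.165) = 4.82 nmol/s.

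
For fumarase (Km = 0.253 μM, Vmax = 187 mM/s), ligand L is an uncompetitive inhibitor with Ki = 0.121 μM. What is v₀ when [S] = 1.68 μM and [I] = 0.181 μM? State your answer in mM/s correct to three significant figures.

With α = 1 + [I]/Ki = 1 + 0.181/0.121 = 2.496, the uncompetitive rate law is v = (Vmax/α)·[S] / (Km/α + [S]).
v = (187/2.496)×1.68 / (0.253/2.496 + 1.68) = 125.9/1.781 = 70.7 mM/s.

70.7 mM/s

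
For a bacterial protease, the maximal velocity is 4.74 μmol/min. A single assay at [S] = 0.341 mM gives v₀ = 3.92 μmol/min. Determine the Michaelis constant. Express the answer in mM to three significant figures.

From v = Vmax[S]/(Km+[S]), Km = [S](Vmax − v)/v.
Km = 0.341 × (4.74 − 3.92) / 3.92 = 0.2796/3.92 = 0.0713 mM.

0.0713 mM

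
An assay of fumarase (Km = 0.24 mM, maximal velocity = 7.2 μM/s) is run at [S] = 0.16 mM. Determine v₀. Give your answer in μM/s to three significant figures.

v = Vmax·[S]/(Km + [S]) = 7.2 × 0.16 / (0.24 + 0.16)
  = 1.152 / 0.4000 = 2.88 μM/s.

2.88 μM/s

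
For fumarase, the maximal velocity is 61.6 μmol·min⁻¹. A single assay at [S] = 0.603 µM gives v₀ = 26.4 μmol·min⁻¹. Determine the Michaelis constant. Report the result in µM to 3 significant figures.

0.804 µM

From v = Vmax[S]/(Km+[S]), Km = [S](Vmax − v)/v.
Km = 0.603 × (61.6 − 26.4) / 26.4 = 21.23/26.4 = 0.804 µM.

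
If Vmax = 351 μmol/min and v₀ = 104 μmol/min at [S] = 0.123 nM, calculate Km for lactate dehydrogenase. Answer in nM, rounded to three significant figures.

v/Vmax = 104/351 = 0.2963 = [S]/(Km+[S]).
So Km + [S] = [S]/0.2963 = 0.4151 nM, giving Km = 0.4151 − 0.123 = 0.292 nM.

0.292 nM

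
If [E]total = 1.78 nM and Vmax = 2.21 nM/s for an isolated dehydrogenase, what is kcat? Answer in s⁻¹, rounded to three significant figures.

1.24 s⁻¹

kcat = Vmax/[E]total = 2.21 nM/s / 1.78 nM = 1.24 s⁻¹.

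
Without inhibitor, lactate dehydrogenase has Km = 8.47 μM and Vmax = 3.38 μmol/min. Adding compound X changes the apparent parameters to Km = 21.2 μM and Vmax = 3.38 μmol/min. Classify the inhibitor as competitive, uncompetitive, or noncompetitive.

Km increases (8.47 → 21.2 μM) while Vmax is unchanged — the hallmark of competitive inhibition.

competitive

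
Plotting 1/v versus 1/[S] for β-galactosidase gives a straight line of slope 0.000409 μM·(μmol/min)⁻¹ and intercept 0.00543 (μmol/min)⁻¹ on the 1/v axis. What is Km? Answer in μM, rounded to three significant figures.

y-intercept = 1/Vmax ⇒ Vmax = 184 μmol/min; slope = Km/Vmax ⇒ Km = slope × Vmax.
Km = 0.000409 × 184 = 0.0753 μM.

0.0753 μM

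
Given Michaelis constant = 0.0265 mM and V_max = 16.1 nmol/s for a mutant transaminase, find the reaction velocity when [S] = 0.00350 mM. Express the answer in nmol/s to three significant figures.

1.88 nmol/s

[S]/(Km+[S]) = 0.00350/0.03000 = 0.1167, the fractional saturation.
v = 0.1167 × Vmax = 0.1167 × 16.1 = 1.88 nmol/s.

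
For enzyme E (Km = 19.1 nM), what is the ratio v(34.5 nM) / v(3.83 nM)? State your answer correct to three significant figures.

The fractional saturations are [S]/(Km+[S]) = 3.83/22.93 = 0.1670 and 34.5/53.60 = 0.6437.
v₂/v₁ is just their ratio: 0.6437/0.1670 = 3.85.

3.85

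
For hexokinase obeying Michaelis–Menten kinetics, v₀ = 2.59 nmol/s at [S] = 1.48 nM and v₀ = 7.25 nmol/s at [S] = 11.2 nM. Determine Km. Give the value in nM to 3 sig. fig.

From v = Vmax[S]/(Km+[S]), each point gives Vmax = v(Km+[S])/[S].
Equating: 2.59(Km+1.48)/1.48 = 7.25(Km+11.2)/11.2.
1.750·Km + 2.59 = 0.6473·Km + 7.25, so (1.750 − 0.6473)·Km = 7.25 − 2.59.
Km = 4.660/1.103 = 4.23 nM; then Vmax = 2.59(4.23+1.48)/1.48 = 9.99 nmol/s.

4.23 nM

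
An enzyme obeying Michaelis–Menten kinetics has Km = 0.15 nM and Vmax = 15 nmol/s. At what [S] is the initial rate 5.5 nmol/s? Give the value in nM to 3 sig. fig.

Rearranging v = Vmax[S]/(Km+[S]) gives [S] = Km·v/(Vmax − v).
[S] = 0.15 × 5.5 / (15 − 5.5) = 0.8250/9.500 = 0.0868 nM.

0.0868 nM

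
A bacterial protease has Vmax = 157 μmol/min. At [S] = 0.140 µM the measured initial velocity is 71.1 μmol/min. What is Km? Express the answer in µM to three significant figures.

0.169 µM

From v = Vmax[S]/(Km+[S]), Km = [S](Vmax − v)/v.
Km = 0.140 × (157 − 71.1) / 71.1 = 12.03/71.1 = 0.169 µM.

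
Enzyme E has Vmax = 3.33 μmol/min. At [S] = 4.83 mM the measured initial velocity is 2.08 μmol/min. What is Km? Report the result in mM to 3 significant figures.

From v = Vmax[S]/(Km+[S]), Km = [S](Vmax − v)/v.
Km = 4.83 × (3.33 − 2.08) / 2.08 = 6.038/2.08 = 2.90 mM.

2.90 mM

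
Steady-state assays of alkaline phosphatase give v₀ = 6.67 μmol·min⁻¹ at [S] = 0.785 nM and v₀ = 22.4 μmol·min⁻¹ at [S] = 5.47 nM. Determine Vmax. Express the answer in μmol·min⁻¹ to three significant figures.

37.0 μmol·min⁻¹

In reciprocal form, 1/v = (Km/Vmax)·(1/[S]) + 1/Vmax. The two points give (1/[S], 1/v) = (1.274, 0.1499) and (0.1828, 0.04464).
Slope = (0.1499 − 0.04464)/(1.274 − 0.1828) = 0.09649; intercept = 0.1499 − 0.09649×1.274 = 0.02700.
Vmax = 1/intercept = 37.0 μmol·min⁻¹; Km = slope × Vmax = 0.09649 × 37.0 = 3.57 nM.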